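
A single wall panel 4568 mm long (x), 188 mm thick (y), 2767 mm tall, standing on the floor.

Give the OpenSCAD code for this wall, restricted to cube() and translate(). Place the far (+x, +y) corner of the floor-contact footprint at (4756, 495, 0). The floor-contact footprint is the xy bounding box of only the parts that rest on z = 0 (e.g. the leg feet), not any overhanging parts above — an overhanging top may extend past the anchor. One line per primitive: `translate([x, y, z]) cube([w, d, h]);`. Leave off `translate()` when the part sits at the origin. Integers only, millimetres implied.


translate([188, 307, 0]) cube([4568, 188, 2767]);


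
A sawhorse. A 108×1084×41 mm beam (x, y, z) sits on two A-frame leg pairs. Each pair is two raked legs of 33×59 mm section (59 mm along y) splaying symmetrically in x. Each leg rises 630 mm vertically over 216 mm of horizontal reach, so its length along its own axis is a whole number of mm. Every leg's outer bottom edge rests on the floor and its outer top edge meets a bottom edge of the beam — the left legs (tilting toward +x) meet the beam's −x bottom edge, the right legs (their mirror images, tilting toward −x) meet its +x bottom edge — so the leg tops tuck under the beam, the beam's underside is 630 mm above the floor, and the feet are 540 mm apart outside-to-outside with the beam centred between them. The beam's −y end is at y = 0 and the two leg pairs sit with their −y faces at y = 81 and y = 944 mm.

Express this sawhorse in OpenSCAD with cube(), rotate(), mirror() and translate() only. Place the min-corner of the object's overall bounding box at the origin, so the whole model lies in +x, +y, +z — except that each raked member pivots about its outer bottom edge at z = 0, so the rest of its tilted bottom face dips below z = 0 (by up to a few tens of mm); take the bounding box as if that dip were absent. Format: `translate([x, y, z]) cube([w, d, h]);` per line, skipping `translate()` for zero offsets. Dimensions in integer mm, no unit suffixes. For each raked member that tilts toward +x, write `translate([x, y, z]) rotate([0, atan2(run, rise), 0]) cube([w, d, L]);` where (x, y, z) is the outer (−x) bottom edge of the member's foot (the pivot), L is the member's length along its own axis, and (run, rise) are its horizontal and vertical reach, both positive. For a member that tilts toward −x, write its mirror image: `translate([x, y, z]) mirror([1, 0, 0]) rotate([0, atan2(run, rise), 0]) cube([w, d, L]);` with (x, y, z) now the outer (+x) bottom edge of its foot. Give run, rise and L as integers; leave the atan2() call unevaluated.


translate([216, 0, 630]) cube([108, 1084, 41]);
translate([0, 81, 0]) rotate([0, atan2(216, 630), 0]) cube([33, 59, 666]);
translate([540, 81, 0]) mirror([1, 0, 0]) rotate([0, atan2(216, 630), 0]) cube([33, 59, 666]);
translate([0, 944, 0]) rotate([0, atan2(216, 630), 0]) cube([33, 59, 666]);
translate([540, 944, 0]) mirror([1, 0, 0]) rotate([0, atan2(216, 630), 0]) cube([33, 59, 666]);


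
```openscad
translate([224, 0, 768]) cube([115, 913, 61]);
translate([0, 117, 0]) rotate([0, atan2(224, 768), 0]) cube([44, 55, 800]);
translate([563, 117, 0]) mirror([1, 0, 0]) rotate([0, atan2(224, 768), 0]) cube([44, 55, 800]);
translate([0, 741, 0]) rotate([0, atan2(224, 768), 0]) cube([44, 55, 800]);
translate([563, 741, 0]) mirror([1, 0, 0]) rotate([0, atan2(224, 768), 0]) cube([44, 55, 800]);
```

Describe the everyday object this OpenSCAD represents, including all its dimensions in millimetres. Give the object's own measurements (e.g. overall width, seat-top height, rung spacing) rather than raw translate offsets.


A sawhorse. A 115×913×61 mm beam (x, y, z) sits on two A-frame leg pairs. Each pair is two raked legs of 44×55 mm section (55 mm along y) splaying symmetrically in x. Each leg rises 768 mm vertically over 224 mm of horizontal reach and is 800 mm long along its own axis. Every leg's outer bottom edge rests on the floor and its outer top edge meets a bottom edge of the beam — the left legs (tilting toward +x) meet the beam's −x bottom edge, the right legs (their mirror images, tilting toward −x) meet its +x bottom edge — so the leg tops tuck under the beam, the beam's underside is 768 mm above the floor, and the feet are 563 mm apart outside-to-outside with the beam centred between them. The two leg pairs are set in 117 mm from either end of the beam.


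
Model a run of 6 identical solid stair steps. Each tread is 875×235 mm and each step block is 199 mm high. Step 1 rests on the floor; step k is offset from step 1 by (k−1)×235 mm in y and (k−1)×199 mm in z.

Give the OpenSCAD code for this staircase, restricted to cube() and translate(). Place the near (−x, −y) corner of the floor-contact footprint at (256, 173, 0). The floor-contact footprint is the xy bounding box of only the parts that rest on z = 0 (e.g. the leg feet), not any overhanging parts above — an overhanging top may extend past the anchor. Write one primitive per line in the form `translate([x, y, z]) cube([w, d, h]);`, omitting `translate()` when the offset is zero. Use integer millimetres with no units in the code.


translate([256, 173, 0]) cube([875, 235, 199]);
translate([256, 408, 199]) cube([875, 235, 199]);
translate([256, 643, 398]) cube([875, 235, 199]);
translate([256, 878, 597]) cube([875, 235, 199]);
translate([256, 1113, 796]) cube([875, 235, 199]);
translate([256, 1348, 995]) cube([875, 235, 199]);


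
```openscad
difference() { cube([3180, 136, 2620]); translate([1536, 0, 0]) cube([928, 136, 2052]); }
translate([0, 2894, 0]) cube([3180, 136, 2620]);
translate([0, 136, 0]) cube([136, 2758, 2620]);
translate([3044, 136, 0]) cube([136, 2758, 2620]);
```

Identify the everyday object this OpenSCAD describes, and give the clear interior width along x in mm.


A single room. The interior width is 2908 mm.

Four walls enclosing a rectangle with a door in the front wall — a room. Outside width 3180 minus two 136 mm walls gives 2908 mm.


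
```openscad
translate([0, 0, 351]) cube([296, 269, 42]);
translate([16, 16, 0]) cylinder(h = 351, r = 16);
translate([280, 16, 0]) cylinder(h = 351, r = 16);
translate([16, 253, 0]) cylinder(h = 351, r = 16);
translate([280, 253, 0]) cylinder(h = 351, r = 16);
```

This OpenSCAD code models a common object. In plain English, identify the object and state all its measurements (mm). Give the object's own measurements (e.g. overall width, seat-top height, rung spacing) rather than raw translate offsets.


A four-legged stool. The seat is a 296×269×42 mm slab whose top surface is at z = 393 mm; four round legs, each 32 mm in diameter, run from the floor (z = 0) to the underside of the seat, each leg's axis is inset half a diameter from the nearest pair of seat edges (so the leg's bounding box is flush with the corner).


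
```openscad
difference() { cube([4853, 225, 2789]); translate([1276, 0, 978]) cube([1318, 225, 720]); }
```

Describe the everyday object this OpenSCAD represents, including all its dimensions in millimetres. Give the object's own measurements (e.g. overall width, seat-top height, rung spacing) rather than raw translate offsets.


A wall 4853 mm long (x), 225 mm thick (y), 2789 mm tall, with a rectangular window opening cut through it. The opening is 1318 mm wide and 720 mm tall; its sill is at z = 978 mm and its near (−x) edge is 1276 mm from the wall's −x end. The opening passes through the full wall thickness.


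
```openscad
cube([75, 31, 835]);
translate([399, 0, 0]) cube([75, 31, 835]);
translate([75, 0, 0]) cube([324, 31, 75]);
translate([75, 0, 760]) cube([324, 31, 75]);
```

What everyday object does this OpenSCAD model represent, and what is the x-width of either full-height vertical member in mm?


A picture frame. The border width is 75 mm.

Four thin pieces enclosing a rectangular opening — a picture frame. The two full-height stiles are 835 mm tall; the top rail sits at z = 760 and is 75 mm tall, so the border above the opening is 835 − 760 = 75 mm, matching the stile x-width.


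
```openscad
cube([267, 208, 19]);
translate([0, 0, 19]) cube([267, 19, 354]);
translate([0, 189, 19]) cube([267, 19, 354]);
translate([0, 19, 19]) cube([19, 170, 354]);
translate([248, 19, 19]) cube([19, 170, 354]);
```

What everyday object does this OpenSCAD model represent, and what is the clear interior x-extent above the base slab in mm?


An open box. The internal width is 229 mm.

A 267×208 base slab with four walls standing on it — an open box. The base is 267 mm wide and the walls are 19 mm thick, so the internal width is 267 − 2 × 19 = 229 mm.


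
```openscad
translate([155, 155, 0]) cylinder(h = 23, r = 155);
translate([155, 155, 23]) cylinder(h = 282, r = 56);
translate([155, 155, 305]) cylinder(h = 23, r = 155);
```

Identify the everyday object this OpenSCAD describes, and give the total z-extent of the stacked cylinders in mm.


A spool. The overall height is 328 mm.

Three coaxial cylinders, large–small–large — a spool. Two 23 mm flanges and a 282 mm core give 23 + 282 + 23 = 328 mm.


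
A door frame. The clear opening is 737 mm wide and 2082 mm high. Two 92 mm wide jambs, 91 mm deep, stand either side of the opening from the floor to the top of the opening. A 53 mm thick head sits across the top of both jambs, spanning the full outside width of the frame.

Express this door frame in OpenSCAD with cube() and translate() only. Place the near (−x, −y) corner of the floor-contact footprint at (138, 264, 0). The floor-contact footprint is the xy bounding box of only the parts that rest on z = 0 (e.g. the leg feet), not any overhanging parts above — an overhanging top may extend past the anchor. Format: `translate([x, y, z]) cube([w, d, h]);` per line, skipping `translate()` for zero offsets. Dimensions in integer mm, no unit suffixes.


translate([138, 264, 0]) cube([92, 91, 2082]);
translate([967, 264, 0]) cube([92, 91, 2082]);
translate([138, 264, 2082]) cube([921, 91, 53]);


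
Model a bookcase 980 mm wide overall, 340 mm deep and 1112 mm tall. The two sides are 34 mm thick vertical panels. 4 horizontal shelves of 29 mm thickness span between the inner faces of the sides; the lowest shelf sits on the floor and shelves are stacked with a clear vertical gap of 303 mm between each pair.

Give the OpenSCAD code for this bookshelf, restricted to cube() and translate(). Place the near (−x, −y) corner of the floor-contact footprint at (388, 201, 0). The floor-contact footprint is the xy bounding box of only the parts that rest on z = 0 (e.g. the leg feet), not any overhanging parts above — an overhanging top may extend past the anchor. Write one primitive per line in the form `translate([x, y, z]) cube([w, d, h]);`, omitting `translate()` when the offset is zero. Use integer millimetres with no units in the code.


translate([388, 201, 0]) cube([34, 340, 1112]);
translate([1334, 201, 0]) cube([34, 340, 1112]);
translate([422, 201, 0]) cube([912, 340, 29]);
translate([422, 201, 332]) cube([912, 340, 29]);
translate([422, 201, 664]) cube([912, 340, 29]);
translate([422, 201, 996]) cube([912, 340, 29]);


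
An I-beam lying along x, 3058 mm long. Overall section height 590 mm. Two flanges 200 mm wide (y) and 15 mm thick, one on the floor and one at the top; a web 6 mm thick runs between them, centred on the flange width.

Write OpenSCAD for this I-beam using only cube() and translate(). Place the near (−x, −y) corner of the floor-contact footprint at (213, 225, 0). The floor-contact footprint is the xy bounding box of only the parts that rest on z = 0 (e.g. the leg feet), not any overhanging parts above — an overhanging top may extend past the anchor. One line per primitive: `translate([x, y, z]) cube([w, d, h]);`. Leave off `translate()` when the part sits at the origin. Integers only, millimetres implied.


translate([213, 225, 0]) cube([3058, 200, 15]);
translate([213, 322, 15]) cube([3058, 6, 560]);
translate([213, 225, 575]) cube([3058, 200, 15]);


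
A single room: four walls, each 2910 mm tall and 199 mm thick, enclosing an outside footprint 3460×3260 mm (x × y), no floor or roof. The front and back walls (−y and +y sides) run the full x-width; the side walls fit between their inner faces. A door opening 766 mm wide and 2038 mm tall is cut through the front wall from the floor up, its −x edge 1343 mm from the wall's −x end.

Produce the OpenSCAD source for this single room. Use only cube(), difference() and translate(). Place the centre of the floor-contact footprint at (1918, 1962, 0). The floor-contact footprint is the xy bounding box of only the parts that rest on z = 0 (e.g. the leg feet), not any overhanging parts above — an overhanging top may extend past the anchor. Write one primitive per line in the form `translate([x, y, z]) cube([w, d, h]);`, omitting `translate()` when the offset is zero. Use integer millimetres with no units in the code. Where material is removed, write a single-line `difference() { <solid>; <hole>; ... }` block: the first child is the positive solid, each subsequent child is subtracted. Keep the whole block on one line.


difference() { translate([188, 332, 0]) cube([3460, 199, 2910]); translate([1531, 332, 0]) cube([766, 199, 2038]); }
translate([188, 3393, 0]) cube([3460, 199, 2910]);
translate([188, 531, 0]) cube([199, 2862, 2910]);
translate([3449, 531, 0]) cube([199, 2862, 2910]);


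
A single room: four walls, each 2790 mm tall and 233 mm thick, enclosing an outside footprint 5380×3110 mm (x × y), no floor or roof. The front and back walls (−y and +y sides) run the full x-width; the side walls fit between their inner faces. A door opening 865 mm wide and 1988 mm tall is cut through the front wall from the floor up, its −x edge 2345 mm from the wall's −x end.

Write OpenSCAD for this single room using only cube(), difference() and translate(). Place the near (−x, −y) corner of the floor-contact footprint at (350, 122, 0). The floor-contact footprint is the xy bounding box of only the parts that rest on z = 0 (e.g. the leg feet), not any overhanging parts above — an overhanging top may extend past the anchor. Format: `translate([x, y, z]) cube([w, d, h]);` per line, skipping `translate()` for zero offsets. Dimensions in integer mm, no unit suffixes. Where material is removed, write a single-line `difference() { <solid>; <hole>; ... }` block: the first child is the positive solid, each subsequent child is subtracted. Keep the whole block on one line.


difference() { translate([350, 122, 0]) cube([5380, 233, 2790]); translate([2695, 122, 0]) cube([865, 233, 1988]); }
translate([350, 2999, 0]) cube([5380, 233, 2790]);
translate([350, 355, 0]) cube([233, 2644, 2790]);
translate([5497, 355, 0]) cube([233, 2644, 2790]);


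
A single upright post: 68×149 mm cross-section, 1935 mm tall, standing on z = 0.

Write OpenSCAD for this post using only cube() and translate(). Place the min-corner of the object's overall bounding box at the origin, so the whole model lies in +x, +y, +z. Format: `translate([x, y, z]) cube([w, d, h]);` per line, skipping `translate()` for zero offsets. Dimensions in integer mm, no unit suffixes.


cube([68, 149, 1935]);


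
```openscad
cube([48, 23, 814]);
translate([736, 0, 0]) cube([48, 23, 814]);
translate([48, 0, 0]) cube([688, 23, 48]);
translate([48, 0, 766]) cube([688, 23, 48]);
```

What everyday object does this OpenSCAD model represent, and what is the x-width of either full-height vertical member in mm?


A picture frame. The border width is 48 mm.

Four thin pieces enclosing a rectangular opening — a picture frame. The two full-height stiles are 814 mm tall; the top rail sits at z = 766 and is 48 mm tall, so the border above the opening is 814 − 766 = 48 mm, matching the stile x-width.


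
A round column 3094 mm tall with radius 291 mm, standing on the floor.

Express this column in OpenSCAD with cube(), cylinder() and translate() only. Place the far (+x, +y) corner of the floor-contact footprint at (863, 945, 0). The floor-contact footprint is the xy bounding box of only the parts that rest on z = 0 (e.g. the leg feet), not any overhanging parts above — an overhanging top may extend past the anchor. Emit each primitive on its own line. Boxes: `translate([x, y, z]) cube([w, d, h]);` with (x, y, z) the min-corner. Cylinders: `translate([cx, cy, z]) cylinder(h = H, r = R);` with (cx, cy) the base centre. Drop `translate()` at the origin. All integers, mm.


translate([572, 654, 0]) cylinder(h = 3094, r = 291);


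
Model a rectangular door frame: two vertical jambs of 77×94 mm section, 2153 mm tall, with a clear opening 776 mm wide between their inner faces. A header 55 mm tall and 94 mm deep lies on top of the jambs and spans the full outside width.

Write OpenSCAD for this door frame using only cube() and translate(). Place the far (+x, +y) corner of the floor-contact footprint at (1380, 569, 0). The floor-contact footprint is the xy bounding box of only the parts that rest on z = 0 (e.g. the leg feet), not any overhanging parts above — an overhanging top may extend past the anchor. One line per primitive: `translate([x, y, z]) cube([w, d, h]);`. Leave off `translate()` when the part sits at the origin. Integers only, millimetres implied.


translate([450, 475, 0]) cube([77, 94, 2153]);
translate([1303, 475, 0]) cube([77, 94, 2153]);
translate([450, 475, 2153]) cube([930, 94, 55]);


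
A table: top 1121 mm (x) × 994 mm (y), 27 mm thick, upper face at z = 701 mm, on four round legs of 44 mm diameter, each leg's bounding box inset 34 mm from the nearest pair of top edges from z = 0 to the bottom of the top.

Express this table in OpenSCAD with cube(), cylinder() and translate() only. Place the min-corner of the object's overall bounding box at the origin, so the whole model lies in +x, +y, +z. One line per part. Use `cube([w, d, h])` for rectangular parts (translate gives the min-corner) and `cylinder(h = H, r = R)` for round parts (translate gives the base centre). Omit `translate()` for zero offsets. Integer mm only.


translate([0, 0, 674]) cube([1121, 994, 27]);
translate([56, 56, 0]) cylinder(h = 674, r = 22);
translate([1065, 56, 0]) cylinder(h = 674, r = 22);
translate([56, 938, 0]) cylinder(h = 674, r = 22);
translate([1065, 938, 0]) cylinder(h = 674, r = 22);


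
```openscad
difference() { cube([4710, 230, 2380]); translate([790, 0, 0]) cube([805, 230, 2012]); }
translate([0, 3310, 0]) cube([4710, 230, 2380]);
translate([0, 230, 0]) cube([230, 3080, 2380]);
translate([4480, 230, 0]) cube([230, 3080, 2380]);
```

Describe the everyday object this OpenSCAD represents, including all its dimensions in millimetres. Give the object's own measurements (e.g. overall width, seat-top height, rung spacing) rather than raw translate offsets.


A single room: four walls, each 2380 mm tall and 230 mm thick, enclosing an outside footprint 4710×3540 mm (x × y), no floor or roof. The front and back walls (−y and +y sides) run the full x-width; the side walls fit between their inner faces. A door opening 805 mm wide and 2012 mm tall is cut through the front wall from the floor up, its −x edge 790 mm from the wall's −x end.


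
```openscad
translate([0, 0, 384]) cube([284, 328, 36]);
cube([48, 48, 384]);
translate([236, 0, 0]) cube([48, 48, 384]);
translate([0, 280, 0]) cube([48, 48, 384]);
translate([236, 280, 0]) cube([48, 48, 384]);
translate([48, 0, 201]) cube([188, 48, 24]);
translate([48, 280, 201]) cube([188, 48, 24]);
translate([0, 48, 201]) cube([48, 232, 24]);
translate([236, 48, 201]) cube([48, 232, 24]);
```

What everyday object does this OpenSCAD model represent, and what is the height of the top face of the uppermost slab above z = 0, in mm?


A stool. The seat height is 420 mm.

A 284×328×36 slab at z = 384 on four corner posts — a stool. The seat top is 384 + 36 = 420 mm.


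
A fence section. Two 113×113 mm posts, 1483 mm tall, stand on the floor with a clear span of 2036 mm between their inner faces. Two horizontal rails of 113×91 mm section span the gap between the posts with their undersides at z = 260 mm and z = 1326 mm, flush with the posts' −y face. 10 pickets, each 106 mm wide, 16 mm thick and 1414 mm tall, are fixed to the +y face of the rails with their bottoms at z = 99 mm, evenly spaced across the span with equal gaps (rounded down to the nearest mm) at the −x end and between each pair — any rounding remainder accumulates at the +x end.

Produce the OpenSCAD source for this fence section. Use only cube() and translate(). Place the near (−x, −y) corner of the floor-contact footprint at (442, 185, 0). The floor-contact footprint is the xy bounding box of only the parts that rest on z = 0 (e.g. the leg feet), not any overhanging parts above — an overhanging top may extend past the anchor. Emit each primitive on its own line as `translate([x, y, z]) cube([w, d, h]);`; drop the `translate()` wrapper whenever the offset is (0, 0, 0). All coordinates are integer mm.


translate([442, 185, 0]) cube([113, 113, 1483]);
translate([2591, 185, 0]) cube([113, 113, 1483]);
translate([555, 185, 260]) cube([2036, 113, 91]);
translate([555, 185, 1326]) cube([2036, 113, 91]);
translate([643, 298, 99]) cube([106, 16, 1414]);
translate([837, 298, 99]) cube([106, 16, 1414]);
translate([1031, 298, 99]) cube([106, 16, 1414]);
translate([1225, 298, 99]) cube([106, 16, 1414]);
translate([1419, 298, 99]) cube([106, 16, 1414]);
translate([1613, 298, 99]) cube([106, 16, 1414]);
translate([1807, 298, 99]) cube([106, 16, 1414]);
translate([2001, 298, 99]) cube([106, 16, 1414]);
translate([2195, 298, 99]) cube([106, 16, 1414]);
translate([2389, 298, 99]) cube([106, 16, 1414]);


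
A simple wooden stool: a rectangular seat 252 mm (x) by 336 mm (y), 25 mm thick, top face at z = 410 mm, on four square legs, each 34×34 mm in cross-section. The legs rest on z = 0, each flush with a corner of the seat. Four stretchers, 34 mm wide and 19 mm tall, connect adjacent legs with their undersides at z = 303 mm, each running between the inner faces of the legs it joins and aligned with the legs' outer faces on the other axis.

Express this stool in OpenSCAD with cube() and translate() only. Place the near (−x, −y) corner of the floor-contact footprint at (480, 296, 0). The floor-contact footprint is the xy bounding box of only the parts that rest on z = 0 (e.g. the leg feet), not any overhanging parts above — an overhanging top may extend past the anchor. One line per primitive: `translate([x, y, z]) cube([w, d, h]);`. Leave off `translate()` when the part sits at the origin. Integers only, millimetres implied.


translate([480, 296, 385]) cube([252, 336, 25]);
translate([480, 296, 0]) cube([34, 34, 385]);
translate([698, 296, 0]) cube([34, 34, 385]);
translate([480, 598, 0]) cube([34, 34, 385]);
translate([698, 598, 0]) cube([34, 34, 385]);
translate([514, 296, 303]) cube([184, 34, 19]);
translate([514, 598, 303]) cube([184, 34, 19]);
translate([480, 330, 303]) cube([34, 268, 19]);
translate([698, 330, 303]) cube([34, 268, 19]);


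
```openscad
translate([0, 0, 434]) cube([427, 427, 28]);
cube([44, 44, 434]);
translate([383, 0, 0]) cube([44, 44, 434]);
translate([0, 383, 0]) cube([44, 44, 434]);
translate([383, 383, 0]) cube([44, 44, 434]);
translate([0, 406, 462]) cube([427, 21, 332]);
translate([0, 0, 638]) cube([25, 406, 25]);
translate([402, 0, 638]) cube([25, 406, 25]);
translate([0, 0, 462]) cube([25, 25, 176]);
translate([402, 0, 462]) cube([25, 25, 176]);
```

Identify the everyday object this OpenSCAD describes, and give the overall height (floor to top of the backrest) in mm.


A chair. The overall height is 794 mm.

A slab on four corner posts with a tall panel at the back — a chair. The seat slab sits at z = 434 with thickness 28, and the 332 mm backrest starts at the seat top, so the overall height is 434 + 28 + 332 = 794 mm.


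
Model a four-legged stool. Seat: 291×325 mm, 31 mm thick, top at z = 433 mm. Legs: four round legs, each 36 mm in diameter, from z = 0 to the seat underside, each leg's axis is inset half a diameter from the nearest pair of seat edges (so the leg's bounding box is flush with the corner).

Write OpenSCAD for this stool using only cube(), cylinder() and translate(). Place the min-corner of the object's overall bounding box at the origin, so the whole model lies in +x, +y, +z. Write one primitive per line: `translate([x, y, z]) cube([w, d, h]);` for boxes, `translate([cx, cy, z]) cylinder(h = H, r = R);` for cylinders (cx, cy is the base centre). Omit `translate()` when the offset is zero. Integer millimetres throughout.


translate([0, 0, 402]) cube([291, 325, 31]);
translate([18, 18, 0]) cylinder(h = 402, r = 18);
translate([273, 18, 0]) cylinder(h = 402, r = 18);
translate([18, 307, 0]) cylinder(h = 402, r = 18);
translate([273, 307, 0]) cylinder(h = 402, r = 18);


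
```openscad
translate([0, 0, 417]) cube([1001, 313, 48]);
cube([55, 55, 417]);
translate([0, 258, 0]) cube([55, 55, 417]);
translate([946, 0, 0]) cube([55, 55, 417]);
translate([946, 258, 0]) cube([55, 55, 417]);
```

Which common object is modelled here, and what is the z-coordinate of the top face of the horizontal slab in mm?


A bench. The seat-top height is 465 mm.

A long slab on four corner posts — a bench. The slab sits at z = 417 with thickness 48, so the top is 417 + 48 = 465 mm.


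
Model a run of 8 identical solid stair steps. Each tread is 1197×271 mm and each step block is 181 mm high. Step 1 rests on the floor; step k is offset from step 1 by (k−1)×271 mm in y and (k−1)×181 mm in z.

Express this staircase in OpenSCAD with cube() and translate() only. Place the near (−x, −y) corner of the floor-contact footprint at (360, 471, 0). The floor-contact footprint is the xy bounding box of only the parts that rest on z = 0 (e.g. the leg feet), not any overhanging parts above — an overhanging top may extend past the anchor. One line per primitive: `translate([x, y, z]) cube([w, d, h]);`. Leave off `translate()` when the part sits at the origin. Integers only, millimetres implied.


translate([360, 471, 0]) cube([1197, 271, 181]);
translate([360, 742, 181]) cube([1197, 271, 181]);
translate([360, 1013, 362]) cube([1197, 271, 181]);
translate([360, 1284, 543]) cube([1197, 271, 181]);
translate([360, 1555, 724]) cube([1197, 271, 181]);
translate([360, 1826, 905]) cube([1197, 271, 181]);
translate([360, 2097, 1086]) cube([1197, 271, 181]);
translate([360, 2368, 1267]) cube([1197, 271, 181]);


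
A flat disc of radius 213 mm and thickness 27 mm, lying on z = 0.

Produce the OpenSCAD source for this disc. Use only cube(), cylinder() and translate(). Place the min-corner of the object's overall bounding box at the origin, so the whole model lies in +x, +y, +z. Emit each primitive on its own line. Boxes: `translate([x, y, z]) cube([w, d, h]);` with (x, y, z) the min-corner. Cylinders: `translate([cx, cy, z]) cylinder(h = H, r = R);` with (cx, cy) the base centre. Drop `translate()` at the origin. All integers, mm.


translate([213, 213, 0]) cylinder(h = 27, r = 213);


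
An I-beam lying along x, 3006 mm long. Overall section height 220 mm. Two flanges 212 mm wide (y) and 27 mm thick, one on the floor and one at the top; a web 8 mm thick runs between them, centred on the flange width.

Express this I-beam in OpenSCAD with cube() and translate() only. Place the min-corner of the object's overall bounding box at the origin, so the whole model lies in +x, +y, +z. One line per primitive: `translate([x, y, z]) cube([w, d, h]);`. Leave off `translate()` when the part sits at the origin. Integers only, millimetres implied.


cube([3006, 212, 27]);
translate([0, 102, 27]) cube([3006, 8, 166]);
translate([0, 0, 193]) cube([3006, 212, 27]);


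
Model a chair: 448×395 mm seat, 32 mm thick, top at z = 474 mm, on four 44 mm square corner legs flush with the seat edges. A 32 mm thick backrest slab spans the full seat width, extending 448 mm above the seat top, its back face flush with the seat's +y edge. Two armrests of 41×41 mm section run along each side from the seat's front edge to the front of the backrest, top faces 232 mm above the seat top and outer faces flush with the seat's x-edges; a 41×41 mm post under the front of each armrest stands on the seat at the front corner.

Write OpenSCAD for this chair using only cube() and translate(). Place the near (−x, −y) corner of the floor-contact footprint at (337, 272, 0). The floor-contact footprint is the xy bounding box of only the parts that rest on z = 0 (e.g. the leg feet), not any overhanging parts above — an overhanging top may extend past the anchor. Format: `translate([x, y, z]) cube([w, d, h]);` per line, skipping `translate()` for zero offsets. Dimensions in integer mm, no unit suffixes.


translate([337, 272, 442]) cube([448, 395, 32]);
translate([337, 272, 0]) cube([44, 44, 442]);
translate([741, 272, 0]) cube([44, 44, 442]);
translate([337, 623, 0]) cube([44, 44, 442]);
translate([741, 623, 0]) cube([44, 44, 442]);
translate([337, 635, 474]) cube([448, 32, 448]);
translate([337, 272, 665]) cube([41, 363, 41]);
translate([744, 272, 665]) cube([41, 363, 41]);
translate([337, 272, 474]) cube([41, 41, 191]);
translate([744, 272, 474]) cube([41, 41, 191]);


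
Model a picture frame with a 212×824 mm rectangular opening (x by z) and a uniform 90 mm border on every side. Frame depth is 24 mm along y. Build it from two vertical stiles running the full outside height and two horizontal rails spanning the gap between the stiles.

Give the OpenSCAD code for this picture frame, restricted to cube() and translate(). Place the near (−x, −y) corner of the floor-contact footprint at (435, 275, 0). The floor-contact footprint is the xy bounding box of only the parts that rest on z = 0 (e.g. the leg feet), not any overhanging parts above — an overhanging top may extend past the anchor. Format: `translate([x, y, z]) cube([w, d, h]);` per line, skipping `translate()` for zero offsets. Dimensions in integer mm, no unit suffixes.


translate([435, 275, 0]) cube([90, 24, 1004]);
translate([737, 275, 0]) cube([90, 24, 1004]);
translate([525, 275, 0]) cube([212, 24, 90]);
translate([525, 275, 914]) cube([212, 24, 90]);


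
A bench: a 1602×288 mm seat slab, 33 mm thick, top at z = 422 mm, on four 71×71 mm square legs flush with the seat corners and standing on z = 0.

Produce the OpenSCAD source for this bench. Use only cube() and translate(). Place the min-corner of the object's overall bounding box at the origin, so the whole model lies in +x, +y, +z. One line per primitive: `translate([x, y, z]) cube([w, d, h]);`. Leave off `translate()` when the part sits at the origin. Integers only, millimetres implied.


translate([0, 0, 389]) cube([1602, 288, 33]);
cube([71, 71, 389]);
translate([0, 217, 0]) cube([71, 71, 389]);
translate([1531, 0, 0]) cube([71, 71, 389]);
translate([1531, 217, 0]) cube([71, 71, 389]);


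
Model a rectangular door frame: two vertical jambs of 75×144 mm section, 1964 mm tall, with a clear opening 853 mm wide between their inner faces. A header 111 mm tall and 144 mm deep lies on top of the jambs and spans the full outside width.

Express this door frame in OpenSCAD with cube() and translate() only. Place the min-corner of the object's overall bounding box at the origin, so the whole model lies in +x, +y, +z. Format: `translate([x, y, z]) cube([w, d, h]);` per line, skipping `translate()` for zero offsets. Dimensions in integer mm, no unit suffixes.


cube([75, 144, 1964]);
translate([928, 0, 0]) cube([75, 144, 1964]);
translate([0, 0, 1964]) cube([1003, 144, 111]);


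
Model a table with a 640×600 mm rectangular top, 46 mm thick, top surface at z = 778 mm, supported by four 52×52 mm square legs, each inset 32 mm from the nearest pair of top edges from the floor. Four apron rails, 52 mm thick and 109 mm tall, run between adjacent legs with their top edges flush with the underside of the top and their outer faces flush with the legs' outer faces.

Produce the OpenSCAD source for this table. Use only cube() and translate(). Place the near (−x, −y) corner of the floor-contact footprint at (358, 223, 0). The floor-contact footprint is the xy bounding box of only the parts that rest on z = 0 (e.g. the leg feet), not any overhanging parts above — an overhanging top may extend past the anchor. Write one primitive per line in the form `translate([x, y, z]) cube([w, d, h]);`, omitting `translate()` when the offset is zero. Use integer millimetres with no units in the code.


translate([326, 191, 732]) cube([640, 600, 46]);
translate([358, 223, 0]) cube([52, 52, 732]);
translate([882, 223, 0]) cube([52, 52, 732]);
translate([358, 707, 0]) cube([52, 52, 732]);
translate([882, 707, 0]) cube([52, 52, 732]);
translate([410, 223, 623]) cube([472, 52, 109]);
translate([410, 707, 623]) cube([472, 52, 109]);
translate([358, 275, 623]) cube([52, 432, 109]);
translate([882, 275, 623]) cube([52, 432, 109]);


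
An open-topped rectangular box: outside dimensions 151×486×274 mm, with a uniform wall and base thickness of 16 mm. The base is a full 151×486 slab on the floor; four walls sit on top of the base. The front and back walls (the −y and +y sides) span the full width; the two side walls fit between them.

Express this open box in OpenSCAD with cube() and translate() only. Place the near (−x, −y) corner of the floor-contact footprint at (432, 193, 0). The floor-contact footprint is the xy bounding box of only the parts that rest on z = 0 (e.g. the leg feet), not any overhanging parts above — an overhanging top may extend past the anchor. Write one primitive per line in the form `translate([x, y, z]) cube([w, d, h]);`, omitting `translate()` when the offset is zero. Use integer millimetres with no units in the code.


translate([432, 193, 0]) cube([151, 486, 16]);
translate([432, 193, 16]) cube([151, 16, 258]);
translate([432, 663, 16]) cube([151, 16, 258]);
translate([432, 209, 16]) cube([16, 454, 258]);
translate([567, 209, 16]) cube([16, 454, 258]);


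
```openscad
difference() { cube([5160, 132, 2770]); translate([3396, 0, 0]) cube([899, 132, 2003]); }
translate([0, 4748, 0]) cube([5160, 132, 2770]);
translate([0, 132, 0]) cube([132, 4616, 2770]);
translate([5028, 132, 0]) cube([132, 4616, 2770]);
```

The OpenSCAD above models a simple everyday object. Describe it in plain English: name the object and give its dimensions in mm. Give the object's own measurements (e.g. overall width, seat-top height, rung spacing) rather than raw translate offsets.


A single room: four walls, each 2770 mm tall and 132 mm thick, enclosing an outside footprint 5160×4880 mm (x × y), no floor or roof. The front and back walls (−y and +y sides) run the full x-width; the side walls fit between their inner faces. A door opening 899 mm wide and 2003 mm tall is cut through the front wall from the floor up, its −x edge 3396 mm from the wall's −x end.


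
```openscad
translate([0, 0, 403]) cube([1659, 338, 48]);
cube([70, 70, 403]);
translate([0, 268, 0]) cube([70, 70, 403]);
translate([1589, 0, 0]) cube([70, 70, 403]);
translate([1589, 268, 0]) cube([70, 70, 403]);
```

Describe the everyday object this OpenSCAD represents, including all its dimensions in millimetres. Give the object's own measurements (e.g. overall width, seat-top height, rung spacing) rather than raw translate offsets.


A bench: a 1659×338 mm seat slab, 48 mm thick, top at z = 451 mm, on four 70×70 mm square legs flush with the seat corners and standing on z = 0.


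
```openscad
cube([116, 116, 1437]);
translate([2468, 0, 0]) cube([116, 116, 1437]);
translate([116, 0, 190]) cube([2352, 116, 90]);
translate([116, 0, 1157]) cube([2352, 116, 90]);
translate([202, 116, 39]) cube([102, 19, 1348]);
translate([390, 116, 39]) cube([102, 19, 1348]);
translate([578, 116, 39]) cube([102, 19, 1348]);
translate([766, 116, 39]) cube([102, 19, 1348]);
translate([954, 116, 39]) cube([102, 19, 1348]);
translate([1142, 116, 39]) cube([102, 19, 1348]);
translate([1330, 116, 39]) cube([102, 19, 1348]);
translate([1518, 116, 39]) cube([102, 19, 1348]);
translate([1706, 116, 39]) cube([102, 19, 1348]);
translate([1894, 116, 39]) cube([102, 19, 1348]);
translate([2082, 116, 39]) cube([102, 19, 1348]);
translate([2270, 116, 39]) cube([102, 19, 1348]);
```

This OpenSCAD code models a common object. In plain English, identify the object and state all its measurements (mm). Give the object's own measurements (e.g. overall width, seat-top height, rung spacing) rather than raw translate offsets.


A fence section. Two 116×116 mm posts, 1437 mm tall, stand on the floor with a clear span of 2352 mm between their inner faces. Two horizontal rails of 116×90 mm section span the gap between the posts with their undersides at z = 190 mm and z = 1157 mm, flush with the posts' −y face. 12 pickets, each 102 mm wide, 19 mm thick and 1348 mm tall, are fixed to the +y face of the rails with their bottoms at z = 39 mm, spaced across the span with a 86 mm gap after the −x post and between neighbouring pickets, with 96 mm left before the +x post.


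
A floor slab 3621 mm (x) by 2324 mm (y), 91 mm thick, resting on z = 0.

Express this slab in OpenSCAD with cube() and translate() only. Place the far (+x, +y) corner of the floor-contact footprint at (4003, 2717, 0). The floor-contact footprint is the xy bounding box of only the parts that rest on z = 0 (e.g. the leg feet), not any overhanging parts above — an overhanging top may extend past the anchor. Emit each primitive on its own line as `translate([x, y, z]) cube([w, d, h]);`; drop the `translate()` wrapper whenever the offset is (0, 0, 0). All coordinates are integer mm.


translate([382, 393, 0]) cube([3621, 2324, 91]);


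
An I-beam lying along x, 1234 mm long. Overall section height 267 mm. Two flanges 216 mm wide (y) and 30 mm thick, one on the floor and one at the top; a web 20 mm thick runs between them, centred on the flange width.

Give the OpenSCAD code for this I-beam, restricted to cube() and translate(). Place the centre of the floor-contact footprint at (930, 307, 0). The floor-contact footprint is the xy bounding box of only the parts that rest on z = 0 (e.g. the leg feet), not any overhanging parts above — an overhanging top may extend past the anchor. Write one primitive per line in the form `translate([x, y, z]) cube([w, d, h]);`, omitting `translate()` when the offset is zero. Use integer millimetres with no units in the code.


translate([313, 199, 0]) cube([1234, 216, 30]);
translate([313, 297, 30]) cube([1234, 20, 207]);
translate([313, 199, 237]) cube([1234, 216, 30]);


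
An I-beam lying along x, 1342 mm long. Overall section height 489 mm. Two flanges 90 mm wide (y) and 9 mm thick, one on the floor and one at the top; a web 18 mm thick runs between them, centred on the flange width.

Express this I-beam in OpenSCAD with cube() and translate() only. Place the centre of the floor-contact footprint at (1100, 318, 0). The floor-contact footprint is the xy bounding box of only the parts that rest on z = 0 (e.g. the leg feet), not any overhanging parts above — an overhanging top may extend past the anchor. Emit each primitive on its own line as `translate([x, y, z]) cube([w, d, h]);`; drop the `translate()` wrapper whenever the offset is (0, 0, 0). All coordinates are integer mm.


translate([429, 273, 0]) cube([1342, 90, 9]);
translate([429, 309, 9]) cube([1342, 18, 471]);
translate([429, 273, 480]) cube([1342, 90, 9]);


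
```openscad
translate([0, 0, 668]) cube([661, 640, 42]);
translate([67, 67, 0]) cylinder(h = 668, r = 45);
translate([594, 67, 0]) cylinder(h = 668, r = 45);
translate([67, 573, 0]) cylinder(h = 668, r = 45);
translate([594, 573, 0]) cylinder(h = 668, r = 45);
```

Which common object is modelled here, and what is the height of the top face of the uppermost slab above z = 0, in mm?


A table. The table height is 710 mm.

A 661×640×42 slab sits at z = 668 on four Ø90 mm round legs — a table. The top surface is at 668 + 42 = 710 mm.


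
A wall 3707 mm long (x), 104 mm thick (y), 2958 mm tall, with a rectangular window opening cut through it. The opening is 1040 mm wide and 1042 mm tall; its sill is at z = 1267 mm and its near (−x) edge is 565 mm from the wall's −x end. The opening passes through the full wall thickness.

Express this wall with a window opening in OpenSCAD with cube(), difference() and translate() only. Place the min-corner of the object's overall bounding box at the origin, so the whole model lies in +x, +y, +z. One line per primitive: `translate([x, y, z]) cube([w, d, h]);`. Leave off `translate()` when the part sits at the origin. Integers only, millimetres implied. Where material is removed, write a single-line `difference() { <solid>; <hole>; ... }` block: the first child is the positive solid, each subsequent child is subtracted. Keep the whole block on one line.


difference() { cube([3707, 104, 2958]); translate([565, 0, 1267]) cube([1040, 104, 1042]); }
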